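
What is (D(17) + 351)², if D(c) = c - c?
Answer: 123201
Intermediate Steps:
D(c) = 0
(D(17) + 351)² = (0 + 351)² = 351² = 123201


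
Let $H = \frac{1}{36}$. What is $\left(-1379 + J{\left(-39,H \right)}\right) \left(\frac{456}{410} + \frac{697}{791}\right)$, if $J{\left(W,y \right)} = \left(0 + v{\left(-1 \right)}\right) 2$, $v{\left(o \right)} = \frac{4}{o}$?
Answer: $- \frac{448324171}{162155} \approx -2764.8$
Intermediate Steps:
$H = \frac{1}{36} \approx 0.027778$
$J{\left(W,y \right)} = -8$ ($J{\left(W,y \right)} = \left(0 + \frac{4}{-1}\right) 2 = \left(0 + 4 \left(-1\right)\right) 2 = \left(0 - 4\right) 2 = \left(-4\right) 2 = -8$)
$\left(-1379 + J{\left(-39,H \right)}\right) \left(\frac{456}{410} + \frac{697}{791}\right) = \left(-1379 - 8\right) \left(\frac{456}{410} + \frac{697}{791}\right) = - 1387 \left(456 \cdot \frac{1}{410} + 697 \cdot \frac{1}{791}\right) = - 1387 \left(\frac{228}{205} + \frac{697}{791}\right) = \left(-1387\right) \frac{323233}{162155} = - \frac{448324171}{162155}$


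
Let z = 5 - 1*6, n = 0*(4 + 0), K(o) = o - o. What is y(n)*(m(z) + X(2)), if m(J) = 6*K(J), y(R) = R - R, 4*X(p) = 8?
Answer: 0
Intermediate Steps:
K(o) = 0
n = 0 (n = 0*4 = 0)
X(p) = 2 (X(p) = (1/4)*8 = 2)
z = -1 (z = 5 - 6 = -1)
y(R) = 0
m(J) = 0 (m(J) = 6*0 = 0)
y(n)*(m(z) + X(2)) = 0*(0 + 2) = 0*2 = 0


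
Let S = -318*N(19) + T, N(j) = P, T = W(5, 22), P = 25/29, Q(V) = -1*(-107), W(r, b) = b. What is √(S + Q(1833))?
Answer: I*√122061/29 ≈ 12.047*I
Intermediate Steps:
Q(V) = 107
P = 25/29 (P = 25*(1/29) = 25/29 ≈ 0.86207)
T = 22
N(j) = 25/29
S = -7312/29 (S = -318*25/29 + 22 = -7950/29 + 22 = -7312/29 ≈ -252.14)
√(S + Q(1833)) = √(-7312/29 + 107) = √(-4209/29) = I*√122061/29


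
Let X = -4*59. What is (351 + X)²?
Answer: 13225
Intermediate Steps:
X = -236
(351 + X)² = (351 - 236)² = 115² = 13225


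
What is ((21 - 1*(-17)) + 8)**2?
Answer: 2116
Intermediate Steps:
((21 - 1*(-17)) + 8)**2 = ((21 + 17) + 8)**2 = (38 + 8)**2 = 46**2 = 2116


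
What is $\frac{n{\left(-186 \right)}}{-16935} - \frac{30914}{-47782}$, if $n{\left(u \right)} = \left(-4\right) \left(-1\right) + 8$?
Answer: $\frac{87159201}{134864695} \approx 0.64627$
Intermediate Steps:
$n{\left(u \right)} = 12$ ($n{\left(u \right)} = 4 + 8 = 12$)
$\frac{n{\left(-186 \right)}}{-16935} - \frac{30914}{-47782} = \frac{12}{-16935} - \frac{30914}{-47782} = 12 \left(- \frac{1}{16935}\right) - - \frac{15457}{23891} = - \frac{4}{5645} + \frac{15457}{23891} = \frac{87159201}{134864695}$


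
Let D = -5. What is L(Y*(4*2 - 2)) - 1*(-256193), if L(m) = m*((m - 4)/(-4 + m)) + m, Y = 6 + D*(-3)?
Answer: 256445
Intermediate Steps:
Y = 21 (Y = 6 - 5*(-3) = 6 + 15 = 21)
L(m) = 2*m (L(m) = m*((-4 + m)/(-4 + m)) + m = m*1 + m = m + m = 2*m)
L(Y*(4*2 - 2)) - 1*(-256193) = 2*(21*(4*2 - 2)) - 1*(-256193) = 2*(21*(8 - 2)) + 256193 = 2*(21*6) + 256193 = 2*126 + 256193 = 252 + 256193 = 256445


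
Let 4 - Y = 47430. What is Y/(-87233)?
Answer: 47426/87233 ≈ 0.54367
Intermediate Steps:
Y = -47426 (Y = 4 - 1*47430 = 4 - 47430 = -47426)
Y/(-87233) = -47426/(-87233) = -47426*(-1/87233) = 47426/87233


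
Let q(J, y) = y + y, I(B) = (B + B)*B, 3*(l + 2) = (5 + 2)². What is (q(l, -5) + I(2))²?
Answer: 4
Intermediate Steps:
l = 43/3 (l = -2 + (5 + 2)²/3 = -2 + (⅓)*7² = -2 + (⅓)*49 = -2 + 49/3 = 43/3 ≈ 14.333)
I(B) = 2*B² (I(B) = (2*B)*B = 2*B²)
q(J, y) = 2*y
(q(l, -5) + I(2))² = (2*(-5) + 2*2²)² = (-10 + 2*4)² = (-10 + 8)² = (-2)² = 4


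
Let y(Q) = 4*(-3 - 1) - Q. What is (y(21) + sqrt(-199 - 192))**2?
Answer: (37 - I*sqrt(391))**2 ≈ 978.0 - 1463.3*I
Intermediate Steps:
y(Q) = -16 - Q (y(Q) = 4*(-4) - Q = -16 - Q)
(y(21) + sqrt(-199 - 192))**2 = ((-16 - 1*21) + sqrt(-199 - 192))**2 = ((-16 - 21) + sqrt(-391))**2 = (-37 + I*sqrt(391))**2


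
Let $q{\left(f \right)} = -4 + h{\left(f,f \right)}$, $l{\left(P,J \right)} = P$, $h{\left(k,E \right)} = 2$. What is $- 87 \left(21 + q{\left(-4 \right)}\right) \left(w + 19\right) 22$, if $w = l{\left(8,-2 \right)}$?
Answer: $-981882$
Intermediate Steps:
$w = 8$
$q{\left(f \right)} = -2$ ($q{\left(f \right)} = -4 + 2 = -2$)
$- 87 \left(21 + q{\left(-4 \right)}\right) \left(w + 19\right) 22 = - 87 \left(21 - 2\right) \left(8 + 19\right) 22 = - 87 \cdot 19 \cdot 27 \cdot 22 = \left(-87\right) 513 \cdot 22 = \left(-44631\right) 22 = -981882$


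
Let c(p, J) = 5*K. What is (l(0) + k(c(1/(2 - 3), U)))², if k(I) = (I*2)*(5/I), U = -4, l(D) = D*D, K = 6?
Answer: 100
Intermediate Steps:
l(D) = D²
c(p, J) = 30 (c(p, J) = 5*6 = 30)
k(I) = 10 (k(I) = (2*I)*(5/I) = 10)
(l(0) + k(c(1/(2 - 3), U)))² = (0² + 10)² = (0 + 10)² = 10² = 100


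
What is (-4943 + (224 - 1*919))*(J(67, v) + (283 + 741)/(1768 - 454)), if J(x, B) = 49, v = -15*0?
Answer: -184390790/657 ≈ -2.8066e+5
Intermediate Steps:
v = 0
(-4943 + (224 - 1*919))*(J(67, v) + (283 + 741)/(1768 - 454)) = (-4943 + (224 - 1*919))*(49 + (283 + 741)/(1768 - 454)) = (-4943 + (224 - 919))*(49 + 1024/1314) = (-4943 - 695)*(49 + 1024*(1/1314)) = -5638*(49 + 512/657) = -5638*32705/657 = -184390790/657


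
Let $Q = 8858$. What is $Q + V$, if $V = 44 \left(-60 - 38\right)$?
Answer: $4546$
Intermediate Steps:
$V = -4312$ ($V = 44 \left(-98\right) = -4312$)
$Q + V = 8858 - 4312 = 4546$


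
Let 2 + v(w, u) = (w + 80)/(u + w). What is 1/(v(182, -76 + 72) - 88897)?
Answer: -89/7911880 ≈ -1.1249e-5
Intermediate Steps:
v(w, u) = -2 + (80 + w)/(u + w) (v(w, u) = -2 + (w + 80)/(u + w) = -2 + (80 + w)/(u + w))
1/(v(182, -76 + 72) - 88897) = 1/((80 - 1*182 - 2*(-76 + 72))/((-76 + 72) + 182) - 88897) = 1/((80 - 182 - 2*(-4))/(-4 + 182) - 88897) = 1/((80 - 182 + 8)/178 - 88897) = 1/((1/178)*(-94) - 88897) = 1/(-47/89 - 88897) = 1/(-7911880/89) = -89/7911880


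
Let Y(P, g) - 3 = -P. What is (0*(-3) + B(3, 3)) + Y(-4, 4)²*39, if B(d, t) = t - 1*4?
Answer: 1910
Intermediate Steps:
B(d, t) = -4 + t (B(d, t) = t - 4 = -4 + t)
Y(P, g) = 3 - P
(0*(-3) + B(3, 3)) + Y(-4, 4)²*39 = (0*(-3) + (-4 + 3)) + (3 - 1*(-4))²*39 = (0 - 1) + (3 + 4)²*39 = -1 + 7²*39 = -1 + 49*39 = -1 + 1911 = 1910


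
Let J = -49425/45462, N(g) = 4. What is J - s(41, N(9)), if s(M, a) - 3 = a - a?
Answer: -61937/15154 ≈ -4.0872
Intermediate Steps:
s(M, a) = 3 (s(M, a) = 3 + (a - a) = 3 + 0 = 3)
J = -16475/15154 (J = -49425*1/45462 = -16475/15154 ≈ -1.0872)
J - s(41, N(9)) = -16475/15154 - 1*3 = -16475/15154 - 3 = -61937/15154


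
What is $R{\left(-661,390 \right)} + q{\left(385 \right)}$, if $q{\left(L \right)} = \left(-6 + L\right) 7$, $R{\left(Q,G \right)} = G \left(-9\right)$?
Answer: $-857$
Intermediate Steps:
$R{\left(Q,G \right)} = - 9 G$
$q{\left(L \right)} = -42 + 7 L$
$R{\left(-661,390 \right)} + q{\left(385 \right)} = \left(-9\right) 390 + \left(-42 + 7 \cdot 385\right) = -3510 + \left(-42 + 2695\right) = -3510 + 2653 = -857$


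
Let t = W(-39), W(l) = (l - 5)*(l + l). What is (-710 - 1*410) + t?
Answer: 2312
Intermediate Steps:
W(l) = 2*l*(-5 + l) (W(l) = (-5 + l)*(2*l) = 2*l*(-5 + l))
t = 3432 (t = 2*(-39)*(-5 - 39) = 2*(-39)*(-44) = 3432)
(-710 - 1*410) + t = (-710 - 1*410) + 3432 = (-710 - 410) + 3432 = -1120 + 3432 = 2312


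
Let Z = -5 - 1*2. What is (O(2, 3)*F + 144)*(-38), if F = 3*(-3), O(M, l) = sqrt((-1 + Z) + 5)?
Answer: -5472 + 342*I*sqrt(3) ≈ -5472.0 + 592.36*I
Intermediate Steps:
Z = -7 (Z = -5 - 2 = -7)
O(M, l) = I*sqrt(3) (O(M, l) = sqrt((-1 - 7) + 5) = sqrt(-8 + 5) = sqrt(-3) = I*sqrt(3))
F = -9
(O(2, 3)*F + 144)*(-38) = ((I*sqrt(3))*(-9) + 144)*(-38) = (-9*I*sqrt(3) + 144)*(-38) = (144 - 9*I*sqrt(3))*(-38) = -5472 + 342*I*sqrt(3)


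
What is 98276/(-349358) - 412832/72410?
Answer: -37835581754/6324253195 ≈ -5.9826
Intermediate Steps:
98276/(-349358) - 412832/72410 = 98276*(-1/349358) - 412832*1/72410 = -49138/174679 - 206416/36205 = -37835581754/6324253195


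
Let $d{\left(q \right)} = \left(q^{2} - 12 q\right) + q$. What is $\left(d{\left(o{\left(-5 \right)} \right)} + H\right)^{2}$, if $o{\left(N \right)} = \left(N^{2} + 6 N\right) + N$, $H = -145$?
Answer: $4225$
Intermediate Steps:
$o{\left(N \right)} = N^{2} + 7 N$
$d{\left(q \right)} = q^{2} - 11 q$
$\left(d{\left(o{\left(-5 \right)} \right)} + H\right)^{2} = \left(- 5 \left(7 - 5\right) \left(-11 - 5 \left(7 - 5\right)\right) - 145\right)^{2} = \left(\left(-5\right) 2 \left(-11 - 10\right) - 145\right)^{2} = \left(- 10 \left(-11 - 10\right) - 145\right)^{2} = \left(\left(-10\right) \left(-21\right) - 145\right)^{2} = \left(210 - 145\right)^{2} = 65^{2} = 4225$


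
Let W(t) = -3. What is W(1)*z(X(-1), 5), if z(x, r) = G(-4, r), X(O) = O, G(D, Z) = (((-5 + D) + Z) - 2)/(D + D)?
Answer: -9/4 ≈ -2.2500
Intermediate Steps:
G(D, Z) = (-7 + D + Z)/(2*D) (G(D, Z) = ((-5 + D + Z) - 2)/((2*D)) = (-7 + D + Z)*(1/(2*D)) = (-7 + D + Z)/(2*D))
z(x, r) = 11/8 - r/8 (z(x, r) = (½)*(-7 - 4 + r)/(-4) = (½)*(-¼)*(-11 + r) = 11/8 - r/8)
W(1)*z(X(-1), 5) = -3*(11/8 - ⅛*5) = -3*(11/8 - 5/8) = -3*¾ = -9/4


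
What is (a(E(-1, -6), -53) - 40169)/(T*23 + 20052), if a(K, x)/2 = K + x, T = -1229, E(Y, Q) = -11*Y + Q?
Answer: 8053/1643 ≈ 4.9014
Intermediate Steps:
E(Y, Q) = Q - 11*Y
a(K, x) = 2*K + 2*x (a(K, x) = 2*(K + x) = 2*K + 2*x)
(a(E(-1, -6), -53) - 40169)/(T*23 + 20052) = ((2*(-6 - 11*(-1)) + 2*(-53)) - 40169)/(-1229*23 + 20052) = ((2*(-6 + 11) - 106) - 40169)/(-28267 + 20052) = ((2*5 - 106) - 40169)/(-8215) = ((10 - 106) - 40169)*(-1/8215) = (-96 - 40169)*(-1/8215) = -40265*(-1/8215) = 8053/1643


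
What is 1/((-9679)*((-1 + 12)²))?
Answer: -1/1171159 ≈ -8.5386e-7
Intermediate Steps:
1/((-9679)*((-1 + 12)²)) = -1/(9679*(11²)) = -1/9679/121 = -1/9679*1/121 = -1/1171159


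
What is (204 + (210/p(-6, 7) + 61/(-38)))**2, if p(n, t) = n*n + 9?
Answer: 557196025/12996 ≈ 42874.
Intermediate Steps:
p(n, t) = 9 + n**2 (p(n, t) = n**2 + 9 = 9 + n**2)
(204 + (210/p(-6, 7) + 61/(-38)))**2 = (204 + (210/(9 + (-6)**2) + 61/(-38)))**2 = (204 + (210/(9 + 36) + 61*(-1/38)))**2 = (204 + (210/45 - 61/38))**2 = (204 + (210*(1/45) - 61/38))**2 = (204 + (14/3 - 61/38))**2 = (204 + 349/114)**2 = (23605/114)**2 = 557196025/12996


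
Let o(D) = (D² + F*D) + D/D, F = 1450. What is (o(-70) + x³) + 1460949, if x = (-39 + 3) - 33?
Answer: 1035841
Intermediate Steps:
o(D) = 1 + D² + 1450*D (o(D) = (D² + 1450*D) + D/D = (D² + 1450*D) + 1 = 1 + D² + 1450*D)
x = -69 (x = -36 - 33 = -69)
(o(-70) + x³) + 1460949 = ((1 + (-70)² + 1450*(-70)) + (-69)³) + 1460949 = ((1 + 4900 - 101500) - 328509) + 1460949 = (-96599 - 328509) + 1460949 = -425108 + 1460949 = 1035841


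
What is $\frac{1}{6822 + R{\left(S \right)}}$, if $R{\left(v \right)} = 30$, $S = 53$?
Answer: $\frac{1}{6852} \approx 0.00014594$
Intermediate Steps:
$\frac{1}{6822 + R{\left(S \right)}} = \frac{1}{6822 + 30} = \frac{1}{6852}$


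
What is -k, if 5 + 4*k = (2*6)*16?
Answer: -187/4 ≈ -46.750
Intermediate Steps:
k = 187/4 (k = -5/4 + ((2*6)*16)/4 = -5/4 + (12*16)/4 = -5/4 + (¼)*192 = -5/4 + 48 = 187/4 ≈ 46.750)
-k = -1*187/4 = -187/4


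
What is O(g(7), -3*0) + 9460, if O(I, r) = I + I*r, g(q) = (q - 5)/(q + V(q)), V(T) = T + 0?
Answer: 66221/7 ≈ 9460.1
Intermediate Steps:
V(T) = T
g(q) = (-5 + q)/(2*q) (g(q) = (q - 5)/(q + q) = (-5 + q)/((2*q)) = (-5 + q)*(1/(2*q)) = (-5 + q)/(2*q))
O(g(7), -3*0) + 9460 = ((1/2)*(-5 + 7)/7)*(1 - 3*0) + 9460 = ((1/2)*(1/7)*2)*(1 + 0) + 9460 = (1/7)*1 + 9460 = 1/7 + 9460 = 66221/7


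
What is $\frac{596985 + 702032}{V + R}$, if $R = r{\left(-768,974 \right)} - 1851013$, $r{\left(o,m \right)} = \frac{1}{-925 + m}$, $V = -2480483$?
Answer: $- \frac{63651833}{212243303} \approx -0.2999$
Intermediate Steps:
$R = - \frac{90699636}{49}$ ($R = \frac{1}{-925 + 974} - 1851013 = \frac{1}{49} - 1851013 = - \frac{90699636}{49} \approx -1.851 \cdot 10^{6}$)
$\frac{596985 + 702032}{V + R} = \frac{596985 + 702032}{-2480483 - \frac{90699636}{49}} = \frac{1299017}{- \frac{212243303}{49}} = 1299017 \left(- \frac{49}{212243303}\right) = - \frac{63651833}{212243303}$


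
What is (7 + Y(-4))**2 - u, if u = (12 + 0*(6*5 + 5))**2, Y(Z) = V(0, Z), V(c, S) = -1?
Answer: -108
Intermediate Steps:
Y(Z) = -1
u = 144 (u = (12 + 0*(30 + 5))**2 = (12 + 0*35)**2 = (12 + 0)**2 = 12**2 = 144)
(7 + Y(-4))**2 - u = (7 - 1)**2 - 1*144 = 6**2 - 144 = 36 - 144 = -108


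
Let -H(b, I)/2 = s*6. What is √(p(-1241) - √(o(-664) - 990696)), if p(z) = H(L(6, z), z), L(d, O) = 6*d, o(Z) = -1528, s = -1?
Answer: 2*√(3 - I*√62014) ≈ 22.452 - 22.183*I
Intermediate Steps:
H(b, I) = 12 (H(b, I) = -(-2)*6 = -2*(-6) = 12)
p(z) = 12
√(p(-1241) - √(o(-664) - 990696)) = √(12 - √(-1528 - 990696)) = √(12 - √(-992224)) = √(12 - 4*I*√62014)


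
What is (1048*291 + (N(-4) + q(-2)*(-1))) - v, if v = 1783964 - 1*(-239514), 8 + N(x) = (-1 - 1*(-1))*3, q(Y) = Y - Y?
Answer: -1718518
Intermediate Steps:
q(Y) = 0
N(x) = -8 (N(x) = -8 + (-1 - 1*(-1))*3 = -8 + (-1 + 1)*3 = -8 + 0*3 = -8 + 0 = -8)
v = 2023478 (v = 1783964 + 239514 = 2023478)
(1048*291 + (N(-4) + q(-2)*(-1))) - v = (1048*291 + (-8 + 0*(-1))) - 1*2023478 = (304968 + (-8 + 0)) - 2023478 = (304968 - 8) - 2023478 = 304960 - 2023478 = -1718518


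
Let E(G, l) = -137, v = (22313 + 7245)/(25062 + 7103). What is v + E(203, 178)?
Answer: -4377047/32165 ≈ -136.08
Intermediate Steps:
v = 29558/32165 ≈ 0.91895
v + E(203, 178) = 29558/32165 - 137 = -4377047/32165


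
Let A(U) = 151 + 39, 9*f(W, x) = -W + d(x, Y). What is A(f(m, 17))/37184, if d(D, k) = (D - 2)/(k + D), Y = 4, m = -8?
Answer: 95/18592 ≈ 0.0051097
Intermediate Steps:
d(D, k) = (-2 + D)/(D + k)
f(W, x) = -W/9 + (-2 + x)/(9*(4 + x)) (f(W, x) = (-W + (-2 + x)/(x + 4))/9 = (-W + (-2 + x)/(4 + x))/9 = -W/9 + (-2 + x)/(9*(4 + x)))
A(U) = 190
A(f(m, 17))/37184 = 190/37184 = 190*(1/37184) = 95/18592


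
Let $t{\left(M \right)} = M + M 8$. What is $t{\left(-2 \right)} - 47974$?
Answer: $-47992$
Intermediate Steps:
$t{\left(M \right)} = 9 M$ ($t{\left(M \right)} = M + 8 M = 9 M$)
$t{\left(-2 \right)} - 47974 = 9 \left(-2\right) - 47974 = -18 - 47974 = -47992$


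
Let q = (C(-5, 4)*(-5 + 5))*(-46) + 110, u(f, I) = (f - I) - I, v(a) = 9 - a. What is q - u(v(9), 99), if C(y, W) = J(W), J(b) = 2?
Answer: 308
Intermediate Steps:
C(y, W) = 2
u(f, I) = f - 2*I
q = 110 (q = (2*(-5 + 5))*(-46) + 110 = (2*0)*(-46) + 110 = 0*(-46) + 110 = 0 + 110 = 110)
q - u(v(9), 99) = 110 - ((9 - 1*9) - 2*99) = 110 - ((9 - 9) - 198) = 110 - (0 - 198) = 110 - 1*(-198) = 110 + 198 = 308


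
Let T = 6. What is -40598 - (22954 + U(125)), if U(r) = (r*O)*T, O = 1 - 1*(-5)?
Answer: -68052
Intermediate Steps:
O = 6 (O = 1 + 5 = 6)
U(r) = 36*r (U(r) = (r*6)*6 = (6*r)*6 = 36*r)
-40598 - (22954 + U(125)) = -40598 - (22954 + 36*125) = -40598 - (22954 + 4500) = -40598 - 1*27454 = -40598 - 27454 = -68052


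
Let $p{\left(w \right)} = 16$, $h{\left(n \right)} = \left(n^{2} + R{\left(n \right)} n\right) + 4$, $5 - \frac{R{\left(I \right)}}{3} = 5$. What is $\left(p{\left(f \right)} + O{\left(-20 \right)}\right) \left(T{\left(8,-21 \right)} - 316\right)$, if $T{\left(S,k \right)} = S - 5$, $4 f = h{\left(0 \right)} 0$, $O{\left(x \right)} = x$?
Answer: $1252$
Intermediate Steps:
$R{\left(I \right)} = 0$ ($R{\left(I \right)} = 15 - 15 = 0$)
$h{\left(n \right)} = 4 + n^{2}$ ($h{\left(n \right)} = \left(n^{2} + 0 n\right) + 4 = \left(n^{2} + 0\right) + 4 = n^{2} + 4 = 4 + n^{2}$)
$f = 0$ ($f = \frac{\left(4 + 0^{2}\right) 0}{4} = \frac{\left(4 + 0\right) 0}{4} = \frac{4 \cdot 0}{4} = \frac{1}{4} \cdot 0 = 0$)
$T{\left(S,k \right)} = -5 + S$ ($T{\left(S,k \right)} = S - 5 = -5 + S$)
$\left(p{\left(f \right)} + O{\left(-20 \right)}\right) \left(T{\left(8,-21 \right)} - 316\right) = \left(16 - 20\right) \left(\left(-5 + 8\right) - 316\right) = - 4 \left(3 - 316\right) = \left(-4\right) \left(-313\right) = 1252$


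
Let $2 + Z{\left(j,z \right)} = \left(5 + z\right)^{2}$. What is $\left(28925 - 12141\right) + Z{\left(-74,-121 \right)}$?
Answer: $30238$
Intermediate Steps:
$Z{\left(j,z \right)} = -2 + \left(5 + z\right)^{2}$
$\left(28925 - 12141\right) + Z{\left(-74,-121 \right)} = \left(28925 - 12141\right) - \left(2 - \left(5 - 121\right)^{2}\right) = 16784 - \left(2 - \left(-116\right)^{2}\right) = 16784 + \left(-2 + 13456\right) = 16784 + 13454 = 30238$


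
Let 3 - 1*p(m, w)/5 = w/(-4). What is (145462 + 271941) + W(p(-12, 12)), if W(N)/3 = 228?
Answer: 418087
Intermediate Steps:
p(m, w) = 15 + 5*w/4 (p(m, w) = 15 - 5*w/(-4) = 15 - 5*w*(-1)/4 = 15 - (-5)*w/4 = 15 + 5*w/4)
W(N) = 684 (W(N) = 3*228 = 684)
(145462 + 271941) + W(p(-12, 12)) = (145462 + 271941) + 684 = 417403 + 684 = 418087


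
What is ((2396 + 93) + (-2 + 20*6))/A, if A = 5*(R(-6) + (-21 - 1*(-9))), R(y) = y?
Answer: -869/30 ≈ -28.967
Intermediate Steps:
A = -90 (A = 5*(-6 + (-21 - 1*(-9))) = 5*(-6 + (-21 + 9)) = 5*(-6 - 12) = 5*(-18) = -90)
((2396 + 93) + (-2 + 20*6))/A = ((2396 + 93) + (-2 + 20*6))/(-90) = (2489 + (-2 + 120))*(-1/90) = (2489 + 118)*(-1/90) = 2607*(-1/90) = -869/30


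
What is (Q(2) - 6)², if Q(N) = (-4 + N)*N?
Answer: 100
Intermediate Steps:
Q(N) = N*(-4 + N)
(Q(2) - 6)² = (2*(-4 + 2) - 6)² = (2*(-2) - 6)² = (-4 - 6)² = (-10)² = 100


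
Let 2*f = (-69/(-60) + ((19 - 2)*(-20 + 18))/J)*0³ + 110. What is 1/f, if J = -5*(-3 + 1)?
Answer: 1/55 ≈ 0.018182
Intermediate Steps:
J = 10 (J = -5*(-2) = 10)
f = 55 (f = ((-69/(-60) + ((19 - 2)*(-20 + 18))/10)*0³ + 110)/2 = ((-69*(-1/60) + (17*(-2))*(⅒))*0 + 110)/2 = ((23/20 - 34*⅒)*0 + 110)/2 = ((23/20 - 17/5)*0 + 110)/2 = (-9/4*0 + 110)/2 = (0 + 110)/2 = (½)*110 = 55)
1/f = 1/55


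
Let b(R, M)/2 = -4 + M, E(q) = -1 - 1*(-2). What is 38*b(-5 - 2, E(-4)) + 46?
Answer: -182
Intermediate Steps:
E(q) = 1 (E(q) = -1 + 2 = 1)
b(R, M) = -8 + 2*M (b(R, M) = 2*(-4 + M) = -8 + 2*M)
38*b(-5 - 2, E(-4)) + 46 = 38*(-8 + 2*1) + 46 = 38*(-8 + 2) + 46 = 38*(-6) + 46 = -228 + 46 = -182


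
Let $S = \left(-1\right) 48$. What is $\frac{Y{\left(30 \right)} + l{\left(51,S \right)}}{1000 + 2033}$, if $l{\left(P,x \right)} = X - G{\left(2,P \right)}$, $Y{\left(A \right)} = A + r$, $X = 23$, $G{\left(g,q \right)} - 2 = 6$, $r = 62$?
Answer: $\frac{107}{3033} \approx 0.035279$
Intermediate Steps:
$G{\left(g,q \right)} = 8$ ($G{\left(g,q \right)} = 2 + 6 = 8$)
$Y{\left(A \right)} = 62 + A$ ($Y{\left(A \right)} = A + 62 = 62 + A$)
$S = -48$
$l{\left(P,x \right)} = 15$ ($l{\left(P,x \right)} = 23 - 8 = 15$)
$\frac{Y{\left(30 \right)} + l{\left(51,S \right)}}{1000 + 2033} = \frac{\left(62 + 30\right) + 15}{1000 + 2033} = \frac{92 + 15}{3033} = 107 \cdot \frac{1}{3033} = \frac{107}{3033}$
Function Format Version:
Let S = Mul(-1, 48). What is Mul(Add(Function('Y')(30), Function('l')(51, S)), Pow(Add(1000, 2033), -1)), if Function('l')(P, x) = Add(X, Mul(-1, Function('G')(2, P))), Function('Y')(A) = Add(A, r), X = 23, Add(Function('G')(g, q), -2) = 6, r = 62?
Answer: Rational(107, 3033) ≈ 0.035279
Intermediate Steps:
Function('G')(g, q) = 8 (Function('G')(g, q) = Add(2, 6) = 8)
Function('Y')(A) = Add(62, A) (Function('Y')(A) = Add(A, 62) = Add(62, A))
S = -48
Function('l')(P, x) = 15 (Function('l')(P, x) = Add(23, Mul(-1, 8)) = Add(23, -8) = 15)
Mul(Add(Function('Y')(30), Function('l')(51, S)), Pow(Add(1000, 2033), -1)) = Mul(Add(Add(62, 30), 15), Pow(Add(1000, 2033), -1)) = Mul(Add(92, 15), Pow(3033, -1)) = Mul(107, Rational(1, 3033)) = Rational(107, 3033)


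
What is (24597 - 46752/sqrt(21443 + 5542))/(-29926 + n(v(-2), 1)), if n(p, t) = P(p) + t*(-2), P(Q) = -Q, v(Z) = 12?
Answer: -8199/9980 + 3896*sqrt(26985)/67327575 ≈ -0.81204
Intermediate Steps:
n(p, t) = -p - 2*t (n(p, t) = -p + t*(-2) = -p - 2*t)
(24597 - 46752/sqrt(21443 + 5542))/(-29926 + n(v(-2), 1)) = (24597 - 46752/sqrt(21443 + 5542))/(-29926 + (-1*12 - 2*1)) = (24597 - 46752*sqrt(26985)/26985)/(-29926 + (-12 - 2)) = (24597 - 15584*sqrt(26985)/8995)/(-29926 - 14) = (24597 - 15584*sqrt(26985)/8995)/(-29940) = (24597 - 15584*sqrt(26985)/8995)*(-1/29940) = -8199/9980 + 3896*sqrt(26985)/67327575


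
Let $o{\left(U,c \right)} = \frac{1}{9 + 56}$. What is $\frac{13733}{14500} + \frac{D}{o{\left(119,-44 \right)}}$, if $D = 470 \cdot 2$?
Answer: $\frac{885963733}{14500} \approx 61101.0$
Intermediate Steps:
$o{\left(U,c \right)} = \frac{1}{65}$
$D = 940$
$\frac{13733}{14500} + \frac{D}{o{\left(119,-44 \right)}} = \frac{13733}{14500} + 940 \frac{1}{\frac{1}{65}} = 13733 \cdot \frac{1}{14500} + 940 \cdot 65 = \frac{13733}{14500} + 61100 = \frac{885963733}{14500}$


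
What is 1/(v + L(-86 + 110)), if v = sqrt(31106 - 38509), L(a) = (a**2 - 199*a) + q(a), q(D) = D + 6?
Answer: -4170/17396303 - I*sqrt(7403)/17396303 ≈ -0.00023971 - 4.9459e-6*I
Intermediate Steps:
q(D) = 6 + D
L(a) = 6 + a**2 - 198*a (L(a) = (a**2 - 199*a) + (6 + a) = 6 + a**2 - 198*a)
v = I*sqrt(7403) (v = sqrt(-7403) = I*sqrt(7403) ≈ 86.041*I)
1/(v + L(-86 + 110)) = 1/(I*sqrt(7403) + (6 + (-86 + 110)**2 - 198*(-86 + 110))) = 1/(I*sqrt(7403) + (6 + 24**2 - 198*24)) = 1/(I*sqrt(7403) + (6 + 576 - 4752)) = 1/(I*sqrt(7403) - 4170) = 1/(-4170 + I*sqrt(7403))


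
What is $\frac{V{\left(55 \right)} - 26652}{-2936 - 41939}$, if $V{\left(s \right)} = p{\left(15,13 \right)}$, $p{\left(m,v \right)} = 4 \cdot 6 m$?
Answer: $\frac{26292}{44875} \approx 0.58589$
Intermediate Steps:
$p{\left(m,v \right)} = 24 m$
$V{\left(s \right)} = 360$ ($V{\left(s \right)} = 24 \cdot 15 = 360$)
$\frac{V{\left(55 \right)} - 26652}{-2936 - 41939} = \frac{360 - 26652}{-2936 - 41939} = - \frac{26292}{-44875} = \left(-26292\right) \left(- \frac{1}{44875}\right) = \frac{26292}{44875}$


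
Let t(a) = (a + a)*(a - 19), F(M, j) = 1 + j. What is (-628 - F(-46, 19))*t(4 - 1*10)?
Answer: -194400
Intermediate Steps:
t(a) = 2*a*(-19 + a) (t(a) = (2*a)*(-19 + a) = 2*a*(-19 + a))
(-628 - F(-46, 19))*t(4 - 1*10) = (-628 - (1 + 19))*(2*(4 - 1*10)*(-19 + (4 - 1*10))) = (-628 - 1*20)*(2*(4 - 10)*(-19 + (4 - 10))) = (-628 - 20)*(2*(-6)*(-19 - 6)) = -1296*(-6)*(-25) = -648*300 = -194400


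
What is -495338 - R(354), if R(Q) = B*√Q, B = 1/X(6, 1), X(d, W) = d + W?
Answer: -495338 - √354/7 ≈ -4.9534e+5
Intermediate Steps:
X(d, W) = W + d
B = ⅐ (B = 1/(1 + 6) = 1/7 = ⅐ ≈ 0.14286)
R(Q) = √Q/7
-495338 - R(354) = -495338 - √354/7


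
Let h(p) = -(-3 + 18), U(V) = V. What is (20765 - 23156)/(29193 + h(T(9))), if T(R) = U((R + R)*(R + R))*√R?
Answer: -797/9726 ≈ -0.081945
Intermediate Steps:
T(R) = 4*R^(5/2) (T(R) = ((R + R)*(R + R))*√R = ((2*R)*(2*R))*√R = (4*R²)*√R = 4*R^(5/2))
h(p) = -15 (h(p) = -1*15 = -15)
(20765 - 23156)/(29193 + h(T(9))) = (20765 - 23156)/(29193 - 15) = -2391/29178 = -2391*1/29178 = -797/9726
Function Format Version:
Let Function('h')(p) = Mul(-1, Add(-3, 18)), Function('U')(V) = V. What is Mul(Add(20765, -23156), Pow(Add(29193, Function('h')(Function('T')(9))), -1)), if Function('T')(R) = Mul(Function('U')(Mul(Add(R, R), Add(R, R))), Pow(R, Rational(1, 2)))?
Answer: Rational(-797, 9726) ≈ -0.081945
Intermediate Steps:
Function('T')(R) = Mul(4, Pow(R, Rational(5, 2))) (Function('T')(R) = Mul(Mul(Add(R, R), Add(R, R)), Pow(R, Rational(1, 2))) = Mul(Mul(Mul(2, R), Mul(2, R)), Pow(R, Rational(1, 2))) = Mul(Mul(4, Pow(R, 2)), Pow(R, Rational(1, 2))) = Mul(4, Pow(R, Rational(5, 2))))
Function('h')(p) = -15 (Function('h')(p) = Mul(-1, 15) = -15)
Mul(Add(20765, -23156), Pow(Add(29193, Function('h')(Function('T')(9))), -1)) = Mul(Add(20765, -23156), Pow(Add(29193, -15), -1)) = Mul(-2391, Pow(29178, -1)) = Mul(-2391, Rational(1, 29178)) = Rational(-797, 9726)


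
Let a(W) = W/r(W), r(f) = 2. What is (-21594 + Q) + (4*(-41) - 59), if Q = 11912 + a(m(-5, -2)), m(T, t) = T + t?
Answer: -19817/2 ≈ -9908.5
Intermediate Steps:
a(W) = W/2
Q = 23817/2 (Q = 11912 + (-5 - 2)/2 = 11912 + (½)*(-7) = 11912 - 7/2 = 23817/2 ≈ 11909.)
(-21594 + Q) + (4*(-41) - 59) = (-21594 + 23817/2) + (4*(-41) - 59) = -19371/2 + (-164 - 59) = -19371/2 - 223 = -19817/2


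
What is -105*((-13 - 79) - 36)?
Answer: 13440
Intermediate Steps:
-105*((-13 - 79) - 36) = -105*(-92 - 36) = -105*(-128) = 13440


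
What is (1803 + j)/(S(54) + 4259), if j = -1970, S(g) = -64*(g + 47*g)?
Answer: 167/161629 ≈ 0.0010332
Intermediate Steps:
S(g) = -3072*g
(1803 + j)/(S(54) + 4259) = (1803 - 1970)/(-3072*54 + 4259) = -167/(-165888 + 4259) = -167/(-161629) = -167*(-1/161629) = 167/161629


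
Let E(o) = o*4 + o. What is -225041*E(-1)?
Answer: 1125205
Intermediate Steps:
E(o) = 5*o (E(o) = 4*o + o = 5*o)
-225041*E(-1) = -1125205*(-1) = -225041*(-5) = 1125205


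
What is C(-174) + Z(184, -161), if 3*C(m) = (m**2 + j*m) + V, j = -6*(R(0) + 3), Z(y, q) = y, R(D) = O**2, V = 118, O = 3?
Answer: 43474/3 ≈ 14491.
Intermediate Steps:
R(D) = 9 (R(D) = 3**2 = 9)
j = -72 (j = -6*(9 + 3) = -6*12 = -72)
C(m) = 118/3 - 24*m + m**2/3 (C(m) = ((m**2 - 72*m) + 118)/3 = (118 + m**2 - 72*m)/3 = 118/3 - 24*m + m**2/3)
C(-174) + Z(184, -161) = (118/3 - 24*(-174) + (1/3)*(-174)**2) + 184 = (118/3 + 4176 + (1/3)*30276) + 184 = (118/3 + 4176 + 10092) + 184 = 42922/3 + 184 = 43474/3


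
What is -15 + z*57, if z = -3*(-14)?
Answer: 2379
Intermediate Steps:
z = 42
-15 + z*57 = -15 + 42*57 = -15 + 2394 = 2379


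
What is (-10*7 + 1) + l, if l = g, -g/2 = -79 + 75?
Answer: -61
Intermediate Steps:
g = 8 (g = -2*(-79 + 75) = -2*(-4) = 8)
l = 8
(-10*7 + 1) + l = (-10*7 + 1) + 8 = (-70 + 1) + 8 = -69 + 8 = -61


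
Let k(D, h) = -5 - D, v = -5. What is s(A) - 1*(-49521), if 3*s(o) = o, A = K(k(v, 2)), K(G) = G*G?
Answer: 49521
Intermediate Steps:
K(G) = G²
A = 0 (A = (-5 - 1*(-5))² = (-5 + 5)² = 0² = 0)
s(o) = o/3
s(A) - 1*(-49521) = (⅓)*0 - 1*(-49521) = 0 + 49521 = 49521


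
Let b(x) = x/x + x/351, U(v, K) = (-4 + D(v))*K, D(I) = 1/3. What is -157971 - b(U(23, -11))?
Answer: -166344637/1053 ≈ -1.5797e+5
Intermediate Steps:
D(I) = 1/3
U(v, K) = -11*K/3 (U(v, K) = (-4 + 1/3)*K = -11*K/3)
b(x) = 1 + x/351 (b(x) = 1 + x*(1/351) = 1 + x/351)
-157971 - b(U(23, -11)) = -157971 - (1 + (-11/3*(-11))/351) = -157971 - (1 + (1/351)*(121/3)) = -157971 - (1 + 121/1053) = -157971 - 1*1174/1053 = -157971 - 1174/1053 = -166344637/1053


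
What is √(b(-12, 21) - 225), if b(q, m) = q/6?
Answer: I*√227 ≈ 15.067*I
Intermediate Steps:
b(q, m) = q/6 (b(q, m) = q*(⅙) = q/6)
√(b(-12, 21) - 225) = √((⅙)*(-12) - 225) = √(-2 - 225) = √(-227) = I*√227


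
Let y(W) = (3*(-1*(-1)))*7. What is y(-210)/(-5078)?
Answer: -21/5078 ≈ -0.0041355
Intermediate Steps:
y(W) = 21 (y(W) = (3*1)*7 = 3*7 = 21)
y(-210)/(-5078) = 21/(-5078) = 21*(-1/5078) = -21/5078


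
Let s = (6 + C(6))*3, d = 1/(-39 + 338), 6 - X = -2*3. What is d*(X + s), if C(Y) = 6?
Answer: 48/299 ≈ 0.16054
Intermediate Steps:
X = 12 (X = 6 - (-2)*3 = 6 - 1*(-6) = 6 + 6 = 12)
d = 1/299 ≈ 0.0033445
s = 36 (s = (6 + 6)*3 = 12*3 = 36)
d*(X + s) = (12 + 36)/299 = (1/299)*48 = 48/299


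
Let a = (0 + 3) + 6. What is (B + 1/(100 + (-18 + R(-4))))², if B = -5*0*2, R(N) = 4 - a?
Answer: 1/5929 ≈ 0.00016866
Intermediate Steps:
a = 9 (a = 3 + 6 = 9)
R(N) = -5 (R(N) = 4 - 1*9 = 4 - 9 = -5)
B = 0 (B = 0*2 = 0)
(B + 1/(100 + (-18 + R(-4))))² = (0 + 1/(100 + (-18 - 5)))² = (0 + 1/(100 - 23))² = (0 + 1/77)² = (1/77)² = 1/5929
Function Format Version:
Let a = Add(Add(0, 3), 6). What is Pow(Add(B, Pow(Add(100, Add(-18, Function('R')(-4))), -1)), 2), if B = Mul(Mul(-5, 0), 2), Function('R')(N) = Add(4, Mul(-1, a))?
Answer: Rational(1, 5929) ≈ 0.00016866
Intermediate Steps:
a = 9 (a = Add(3, 6) = 9)
Function('R')(N) = -5 (Function('R')(N) = Add(4, Mul(-1, 9)) = Add(4, -9) = -5)
B = 0 (B = Mul(0, 2) = 0)
Pow(Add(B, Pow(Add(100, Add(-18, Function('R')(-4))), -1)), 2) = Pow(Add(0, Pow(Add(100, Add(-18, -5)), -1)), 2) = Pow(Add(0, Pow(Add(100, -23), -1)), 2) = Pow(Add(0, Pow(77, -1)), 2) = Pow(Add(0, Rational(1, 77)), 2) = Pow(Rational(1, 77), 2) = Rational(1, 5929)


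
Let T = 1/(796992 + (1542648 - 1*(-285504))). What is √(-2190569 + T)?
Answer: I*√3774011407802503410/1312572 ≈ 1480.1*I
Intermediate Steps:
T = 1/2625144 (T = 1/(796992 + (1542648 + 285504)) = 1/(796992 + 1828152) = 1/2625144 ≈ 3.8093e-7)
√(-2190569 + T) = √(-2190569 + 1/2625144) = √(-5750559066935/2625144) = I*√3774011407802503410/1312572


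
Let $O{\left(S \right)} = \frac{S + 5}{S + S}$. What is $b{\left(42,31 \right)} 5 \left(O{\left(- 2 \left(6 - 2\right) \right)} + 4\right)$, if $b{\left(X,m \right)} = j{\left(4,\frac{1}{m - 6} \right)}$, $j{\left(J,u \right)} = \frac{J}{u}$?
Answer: $\frac{8375}{4} \approx 2093.8$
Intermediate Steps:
$O{\left(S \right)} = \frac{5 + S}{2 S}$
$b{\left(X,m \right)} = -24 + 4 m$ ($b{\left(X,m \right)} = \frac{4}{\frac{1}{m - 6}} = \frac{4}{\frac{1}{-6 + m}} = 4 \left(-6 + m\right) = -24 + 4 m$)
$b{\left(42,31 \right)} 5 \left(O{\left(- 2 \left(6 - 2\right) \right)} + 4\right) = \left(-24 + 4 \cdot 31\right) 5 \left(\frac{5 - 2 \left(6 - 2\right)}{2 \left(- 2 \left(6 - 2\right)\right)} + 4\right) = \left(-24 + 124\right) 5 \left(\frac{5 - 8}{2 \left(\left(-2\right) 4\right)} + 4\right) = 100 \cdot 5 \left(\frac{5 - 8}{2 \left(-8\right)} + 4\right) = 100 \cdot 5 \left(\frac{1}{2} \left(- \frac{1}{8}\right) \left(-3\right) + 4\right) = 100 \cdot 5 \left(\frac{3}{16} + 4\right) = 100 \cdot 5 \cdot \frac{67}{16} = 100 \cdot \frac{335}{16} = \frac{8375}{4}$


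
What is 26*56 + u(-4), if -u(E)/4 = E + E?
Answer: 1488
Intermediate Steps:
u(E) = -8*E (u(E) = -4*(E + E) = -8*E)
26*56 + u(-4) = 26*56 - 8*(-4) = 1456 + 32 = 1488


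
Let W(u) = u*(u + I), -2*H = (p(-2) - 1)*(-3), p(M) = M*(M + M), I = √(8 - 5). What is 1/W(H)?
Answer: 4/429 - 8*√3/9009 ≈ 0.0077859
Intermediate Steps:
I = √3 ≈ 1.7320
p(M) = 2*M² (p(M) = M*(2*M) = 2*M²)
H = 21/2 (H = -(2*(-2)² - 1)*(-3)/2 = -(2*4 - 1)*(-3)/2 = -(8 - 1)*(-3)/2 = -7*(-3)/2 = -½*(-21) = 21/2 ≈ 10.500)
W(u) = u*(u + √3)
1/W(H) = 1/(21*(21/2 + √3)/2) = 1/(441/4 + 21*√3/2)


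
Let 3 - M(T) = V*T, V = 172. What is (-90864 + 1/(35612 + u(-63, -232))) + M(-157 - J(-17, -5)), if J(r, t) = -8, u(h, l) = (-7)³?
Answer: -2300702676/35269 ≈ -65233.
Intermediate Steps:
u(h, l) = -343
M(T) = 3 - 172*T
(-90864 + 1/(35612 + u(-63, -232))) + M(-157 - J(-17, -5)) = (-90864 + 1/(35612 - 343)) + (3 - 172*(-157 - 1*(-8))) = (-90864 + 1/35269) + (3 - 172*(-157 + 8)) = (-90864 + 1/35269) + (3 - 172*(-149)) = -3204682415/35269 + (3 + 25628) = -3204682415/35269 + 25631 = -2300702676/35269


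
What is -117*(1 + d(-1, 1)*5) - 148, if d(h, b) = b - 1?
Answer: -265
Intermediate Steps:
d(h, b) = -1 + b
-117*(1 + d(-1, 1)*5) - 148 = -117*(1 + (-1 + 1)*5) - 148 = -117*(1 + 0*5) - 148 = -117*(1 + 0) - 148 = -117*1 - 148 = -117 - 148 = -265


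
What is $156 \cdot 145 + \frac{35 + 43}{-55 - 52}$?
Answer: $\frac{2420262}{107} \approx 22619.0$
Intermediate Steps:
$156 \cdot 145 + \frac{35 + 43}{-55 - 52} = 22620 + \frac{78}{-107} = 22620 + 78 \left(- \frac{1}{107}\right) = 22620 - \frac{78}{107} = \frac{2420262}{107}$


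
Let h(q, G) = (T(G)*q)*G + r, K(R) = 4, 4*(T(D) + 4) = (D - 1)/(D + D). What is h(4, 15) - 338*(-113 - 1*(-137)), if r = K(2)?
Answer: -8341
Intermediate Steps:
T(D) = -4 + (-1 + D)/(8*D) (T(D) = -4 + ((D - 1)/(D + D))/4 = -4 + ((-1 + D)/((2*D)))/4 = -4 + ((-1 + D)*(1/(2*D)))/4 = -4 + ((-1 + D)/(2*D))/4 = -4 + (-1 + D)/(8*D))
r = 4
h(q, G) = 4 + q*(-1 - 31*G)/8 (h(q, G) = (((-1 - 31*G)/(8*G))*q)*G + 4 = (q*(-1 - 31*G)/(8*G))*G + 4 = q*(-1 - 31*G)/8 + 4 = 4 + q*(-1 - 31*G)/8)
h(4, 15) - 338*(-113 - 1*(-137)) = (4 - ⅛*4*(1 + 31*15)) - 338*(-113 - 1*(-137)) = (4 - ⅛*4*(1 + 465)) - 338*(-113 + 137) = (4 - ⅛*4*466) - 338*24 = (4 - 233) - 8112 = -229 - 8112 = -8341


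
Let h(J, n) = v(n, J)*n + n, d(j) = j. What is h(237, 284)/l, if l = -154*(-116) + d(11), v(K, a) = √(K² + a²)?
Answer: 284/17875 + 284*√5473/3575 ≈ 5.8929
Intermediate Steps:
h(J, n) = n + n*√(J² + n²) (h(J, n) = √(n² + J²)*n + n = √(J² + n²)*n + n = n*√(J² + n²) + n = n + n*√(J² + n²))
l = 17875 (l = -154*(-116) + 11 = 17864 + 11 = 17875)
h(237, 284)/l = (284*(1 + √(237² + 284²)))/17875 = (284*(1 + √(56169 + 80656)))*(1/17875) = (284*(1 + √136825))*(1/17875) = (284*(1 + 5*√5473))*(1/17875) = (284 + 1420*√5473)*(1/17875) = 284/17875 + 284*√5473/3575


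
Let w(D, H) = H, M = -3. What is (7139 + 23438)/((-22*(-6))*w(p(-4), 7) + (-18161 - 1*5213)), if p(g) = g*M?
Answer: -30577/22450 ≈ -1.3620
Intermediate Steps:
p(g) = -3*g (p(g) = g*(-3) = -3*g)
(7139 + 23438)/((-22*(-6))*w(p(-4), 7) + (-18161 - 1*5213)) = (7139 + 23438)/(-22*(-6)*7 + (-18161 - 1*5213)) = 30577/(132*7 + (-18161 - 5213)) = 30577/(924 - 23374) = 30577/(-22450) = 30577*(-1/22450) = -30577/22450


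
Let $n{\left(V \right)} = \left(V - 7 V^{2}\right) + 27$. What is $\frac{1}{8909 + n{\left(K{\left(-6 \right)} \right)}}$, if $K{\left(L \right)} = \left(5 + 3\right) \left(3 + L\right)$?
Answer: $\frac{1}{4880} \approx 0.00020492$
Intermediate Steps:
$K{\left(L \right)} = 24 + 8 L$ ($K{\left(L \right)} = 8 \left(3 + L\right) = 24 + 8 L$)
$n{\left(V \right)} = 27 + V - 7 V^{2}$
$\frac{1}{8909 + n{\left(K{\left(-6 \right)} \right)}} = \frac{1}{8909 + \left(27 + \left(24 + 8 \left(-6\right)\right) - 7 \left(24 + 8 \left(-6\right)\right)^{2}\right)} = \frac{1}{8909 + \left(27 + \left(24 - 48\right) - 7 \left(24 - 48\right)^{2}\right)} = \frac{1}{8909 - \left(-3 + 4032\right)} = \frac{1}{8909 - 4029} = \frac{1}{4880}$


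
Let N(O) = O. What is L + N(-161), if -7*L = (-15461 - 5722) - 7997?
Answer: 28053/7 ≈ 4007.6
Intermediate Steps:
L = 29180/7 (L = -((-15461 - 5722) - 7997)/7 = -(-21183 - 7997)/7 = -1/7*(-29180) = 29180/7 ≈ 4168.6)
L + N(-161) = 29180/7 - 161 = 28053/7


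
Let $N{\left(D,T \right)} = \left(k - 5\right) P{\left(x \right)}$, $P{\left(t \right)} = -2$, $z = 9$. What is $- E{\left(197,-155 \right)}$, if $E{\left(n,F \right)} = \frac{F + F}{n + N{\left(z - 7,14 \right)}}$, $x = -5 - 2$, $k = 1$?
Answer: $\frac{62}{41} \approx 1.5122$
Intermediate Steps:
$x = -7$
$N{\left(D,T \right)} = 8$ ($N{\left(D,T \right)} = \left(1 - 5\right) \left(-2\right) = \left(-4\right) \left(-2\right) = 8$)
$E{\left(n,F \right)} = \frac{2 F}{8 + n}$ ($E{\left(n,F \right)} = \frac{F + F}{n + 8} = \frac{2 F}{8 + n}$)
$- E{\left(197,-155 \right)} = - \frac{2 \left(-155\right)}{8 + 197} = - \frac{2 \left(-155\right)}{205} = \left(-1\right) \left(- \frac{62}{41}\right) = \frac{62}{41}$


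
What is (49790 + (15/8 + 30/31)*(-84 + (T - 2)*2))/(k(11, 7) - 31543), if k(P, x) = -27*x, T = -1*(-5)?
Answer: -6146465/3934768 ≈ -1.5621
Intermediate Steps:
T = 5
(49790 + (15/8 + 30/31)*(-84 + (T - 2)*2))/(k(11, 7) - 31543) = (49790 + (15/8 + 30/31)*(-84 + (5 - 2)*2))/(-27*7 - 31543) = (49790 + (15*(1/8) + 30*(1/31))*(-84 + 3*2))/(-189 - 31543) = (49790 + (15/8 + 30/31)*(-84 + 6))/(-31732) = (49790 + (705/248)*(-78))*(-1/31732) = (49790 - 27495/124)*(-1/31732) = (6146465/124)*(-1/31732) = -6146465/3934768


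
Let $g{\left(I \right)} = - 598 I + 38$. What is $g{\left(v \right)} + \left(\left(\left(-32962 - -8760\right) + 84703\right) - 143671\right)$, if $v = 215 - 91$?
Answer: $-157284$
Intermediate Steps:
$v = 124$ ($v = 215 - 91 = 124$)
$g{\left(I \right)} = 38 - 598 I$
$g{\left(v \right)} + \left(\left(\left(-32962 - -8760\right) + 84703\right) - 143671\right) = \left(38 - 74152\right) + \left(\left(\left(-32962 - -8760\right) + 84703\right) - 143671\right) = \left(38 - 74152\right) + \left(\left(\left(-32962 + 8760\right) + 84703\right) - 143671\right) = -74114 + \left(\left(-24202 + 84703\right) - 143671\right) = -74114 + \left(60501 - 143671\right) = -74114 - 83170 = -157284$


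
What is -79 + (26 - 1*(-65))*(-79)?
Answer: -7268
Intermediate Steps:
-79 + (26 - 1*(-65))*(-79) = -79 + (26 + 65)*(-79) = -79 + 91*(-79) = -79 - 7189 = -7268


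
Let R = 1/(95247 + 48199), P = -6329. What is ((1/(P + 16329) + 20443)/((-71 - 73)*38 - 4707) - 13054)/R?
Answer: -95317793488141723/50895000 ≈ -1.8728e+9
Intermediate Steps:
R = 1/143446 ≈ 6.9713e-6
((1/(P + 16329) + 20443)/((-71 - 73)*38 - 4707) - 13054)/R = ((1/(-6329 + 16329) + 20443)/((-71 - 73)*38 - 4707) - 13054)/(1/143446) = ((1/10000 + 20443)/(-144*38 - 4707) - 13054)*143446 = ((1/10000 + 20443)/(-5472 - 4707) - 13054)*143446 = ((204430001/10000)/(-10179) - 13054)*143446 = ((204430001/10000)*(-1/10179) - 13054)*143446 = (-204430001/101790000 - 13054)*143446 = -1328971090001/101790000*143446 = -95317793488141723/50895000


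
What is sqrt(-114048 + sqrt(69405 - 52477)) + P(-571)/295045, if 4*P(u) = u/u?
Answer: 1/1180180 + 2*sqrt(-28512 + 23*sqrt(2)) ≈ 8.4733e-7 + 337.52*I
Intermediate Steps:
P(u) = 1/4 (P(u) = (u/u)/4 = (1/4)*1 = 1/4)
sqrt(-114048 + sqrt(69405 - 52477)) + P(-571)/295045 = sqrt(-114048 + sqrt(69405 - 52477)) + (1/4)/295045 = sqrt(-114048 + sqrt(16928)) + (1/4)*(1/295045) = sqrt(-114048 + 92*sqrt(2)) + 1/1180180 = 1/1180180 + sqrt(-114048 + 92*sqrt(2))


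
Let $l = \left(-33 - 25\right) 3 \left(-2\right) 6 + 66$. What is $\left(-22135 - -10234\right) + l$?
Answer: $-9747$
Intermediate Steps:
$l = 2154$ ($l = - 58 \left(\left(-6\right) 6\right) + 66 = \left(-58\right) \left(-36\right) + 66 = 2088 + 66 = 2154$)
$\left(-22135 - -10234\right) + l = \left(-22135 - -10234\right) + 2154 = \left(-22135 + 10234\right) + 2154 = -11901 + 2154 = -9747$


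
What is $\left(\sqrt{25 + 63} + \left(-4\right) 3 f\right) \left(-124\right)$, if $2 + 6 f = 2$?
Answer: $- 248 \sqrt{22} \approx -1163.2$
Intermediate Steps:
$f = 0$ ($f = - \frac{1}{3} + \frac{1}{6} \cdot 2 = - \frac{1}{3} + \frac{1}{3} = 0$)
$\left(\sqrt{25 + 63} + \left(-4\right) 3 f\right) \left(-124\right) = \left(\sqrt{25 + 63} + \left(-4\right) 3 \cdot 0\right) \left(-124\right) = \left(\sqrt{88} - 0\right) \left(-124\right) = \left(2 \sqrt{22} + 0\right) \left(-124\right) = 2 \sqrt{22} \left(-124\right) = - 248 \sqrt{22}$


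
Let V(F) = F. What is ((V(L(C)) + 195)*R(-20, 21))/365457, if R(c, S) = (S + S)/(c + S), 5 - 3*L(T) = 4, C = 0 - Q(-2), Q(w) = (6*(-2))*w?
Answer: 8204/365457 ≈ 0.022449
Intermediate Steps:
Q(w) = -12*w
C = -24 (C = 0 - (-12)*(-2) = 0 - 1*24 = 0 - 24 = -24)
L(T) = ⅓ (L(T) = 5/3 - ⅓*4 = 5/3 - 4/3 = ⅓)
R(c, S) = 2*S/(S + c) (R(c, S) = (2*S)/(S + c) = 2*S/(S + c))
((V(L(C)) + 195)*R(-20, 21))/365457 = ((⅓ + 195)*(2*21/(21 - 20)))/365457 = (586*(2*21/1)/3)*(1/365457) = (586*(2*21*1)/3)*(1/365457) = ((586/3)*42)*(1/365457) = 8204*(1/365457) = 8204/365457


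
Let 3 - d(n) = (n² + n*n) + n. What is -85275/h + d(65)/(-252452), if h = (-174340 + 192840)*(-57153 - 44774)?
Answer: 160721763883/4760359875740 ≈ 0.033763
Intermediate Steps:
h = -1885649500 (h = 18500*(-101927) = -1885649500)
d(n) = 3 - n - 2*n² (d(n) = 3 - ((n² + n*n) + n) = 3 - ((n² + n²) + n) = 3 - (2*n² + n) = 3 - (n + 2*n²) = 3 + (-n - 2*n²) = 3 - n - 2*n²)
-85275/h + d(65)/(-252452) = -85275/(-1885649500) + (3 - 1*65 - 2*65²)/(-252452) = -85275*(-1/1885649500) + (3 - 65 - 2*4225)*(-1/252452) = 3411/75425980 + (3 - 65 - 8450)*(-1/252452) = 3411/75425980 - 8512*(-1/252452) = 3411/75425980 + 2128/63113 = 160721763883/4760359875740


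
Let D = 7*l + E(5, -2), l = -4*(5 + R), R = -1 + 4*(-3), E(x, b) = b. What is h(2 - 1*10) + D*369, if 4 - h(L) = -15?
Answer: 81937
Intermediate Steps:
R = -13 (R = -1 - 12 = -13)
l = 32 (l = -4*(5 - 13) = -4*(-8) = 32)
h(L) = 19 (h(L) = 4 - 1*(-15) = 4 + 15 = 19)
D = 222 (D = 7*32 - 2 = 224 - 2 = 222)
h(2 - 1*10) + D*369 = 19 + 222*369 = 19 + 81918 = 81937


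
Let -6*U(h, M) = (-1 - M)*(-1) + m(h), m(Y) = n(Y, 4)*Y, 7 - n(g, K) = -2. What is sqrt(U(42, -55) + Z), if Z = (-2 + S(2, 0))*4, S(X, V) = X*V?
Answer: I*sqrt(62) ≈ 7.874*I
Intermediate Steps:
n(g, K) = 9 (n(g, K) = 7 - 1*(-2) = 7 + 2 = 9)
m(Y) = 9*Y
S(X, V) = V*X
Z = -8 (Z = (-2 + 0*2)*4 = (-2 + 0)*4 = -2*4 = -8)
U(h, M) = -1/6 - 3*h/2 - M/6 (U(h, M) = -((-1 - M)*(-1) + 9*h)/6 = -((1 + M) + 9*h)/6 = -(1 + M + 9*h)/6 = -1/6 - 3*h/2 - M/6)
sqrt(U(42, -55) + Z) = sqrt((-1/6 - 3/2*42 - 1/6*(-55)) - 8) = sqrt((-1/6 - 63 + 55/6) - 8) = sqrt(-54 - 8) = sqrt(-62) = I*sqrt(62)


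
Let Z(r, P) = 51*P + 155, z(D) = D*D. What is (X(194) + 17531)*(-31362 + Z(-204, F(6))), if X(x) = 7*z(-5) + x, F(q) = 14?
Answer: -545824700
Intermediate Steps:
z(D) = D²
Z(r, P) = 155 + 51*P
X(x) = 175 + x (X(x) = 7*(-5)² + x = 7*25 + x = 175 + x)
(X(194) + 17531)*(-31362 + Z(-204, F(6))) = ((175 + 194) + 17531)*(-31362 + (155 + 51*14)) = (369 + 17531)*(-31362 + (155 + 714)) = 17900*(-31362 + 869) = 17900*(-30493) = -545824700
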